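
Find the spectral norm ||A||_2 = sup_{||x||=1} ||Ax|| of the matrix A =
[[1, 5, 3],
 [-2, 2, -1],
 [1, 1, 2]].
||A||_2 ≈ 6.3129 (= sqrt(largest eigenvalue of A^T A))

||A||_2 = sigma_max(A) = sqrt(lambda_max(A^T A)). Form the symmetric matrix M = A^T A =
[[6, 2, 7],
 [2, 30, 15],
 [7, 15, 14]].
Its characteristic polynomial (trace, sum of principal 2x2 minors, determinant of M give the coefficients) is
  p(λ) = det(λ I - M) = λ^3 - 50λ^2 + 406λ - 64.
No integer candidate from the rational root theorem (±divisors of 64) is a root, so the roots are irrational. The cubic discriminant is Δ = 135671344 > 0, so there are three distinct real roots. p(0) = -64 and p(1) = 293 have opposite signs, so a root lies in (0, 1); Newton's method refines it to λ ≈ 0.1608. p(9) = 269 and p(10) = -4 have opposite signs, so a root lies in (9, 10); Newton's method refines it to λ ≈ 9.9864. p(39) = -961 and p(40) = 176 have opposite signs, so a root lies in (39, 40); Newton's method refines it to λ ≈ 39.8528. Check (Vieta): the three roots sum to 50, matching tr M = 50.
So the eigenvalues of A^T A are ≈ 0.1608, 9.9864, 39.8528 (all ≥ 0, as they must be for A^T A). The largest is λ_max ≈ 39.8528, hence ||A||_2 = sqrt(λ_max) ≈ 6.3129.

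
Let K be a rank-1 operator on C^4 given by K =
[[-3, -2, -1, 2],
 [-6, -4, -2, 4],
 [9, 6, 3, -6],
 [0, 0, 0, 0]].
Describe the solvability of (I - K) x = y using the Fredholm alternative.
(I - K) is invertible (det(I - K) = 5 ≠ 0), so for every y in C^4 the equation (I - K) x = y has a unique solution.

K has rank 1, so it is an outer product K = u v^T: every row of K is a multiple of one row vector. Reading off the entries, u = (1, 2, -3, 0) and v = (-3, -2, -1, 2) (row i of K equals u_i·v^T). A rank-one matrix u v^T satisfies K u = u (v·u) and kills the (3)-dimensional subspace v^⊥, so its characteristic polynomial is lambda^3 (lambda - v·u) with v·u = tr K = -4. Hence the eigenvalues of I - K are 1 (multiplicity 3) and 1 - (-4) = 5, so det(I - K) = 5. (Direct check: I - K =
[[4, 2, 1, -2],
 [6, 5, 2, -4],
 [-9, -6, -2, 6],
 [0, 0, 0, 1]]
has determinant 5.) The finite-dimensional Fredholm alternative says: either (I - K) is invertible, or ker(I - K) ≠ {0} and then range(I - K) = ker((I - K)^*)^⊥, with dim ker(I - K) = dim ker((I - K)^*). Since det(I - K) ≠ 0, 1 is not an eigenvalue of K and ker(I - K) = {0}, so we are in the first case: for every y there is a unique x = (I - K)^(-1) y. Explicitly, by the Sherman–Morrison formula, (I - u v^T)^(-1) = I + u v^T/(1 - v·u), i.e. (I - K)^(-1) = I + K/(5).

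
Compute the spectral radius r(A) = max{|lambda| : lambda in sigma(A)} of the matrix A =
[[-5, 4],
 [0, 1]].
r(A) = 5

The eigenvalues of A are the roots of its characteristic polynomial. With M = A (coefficients from the trace and determinant):
  p(λ) = det(λ I - M) = λ^2 + 4λ - 5.
For λ^2 + 4λ - 5 the discriminant is 36. It is a perfect square (6^2), so the roots are rational: λ = (-4 ± 6)/2 = 1, -5.
Thus the eigenvalues (to 4 decimals) are 1 (modulus 1); -5 (modulus 5). The spectral radius is the largest modulus: r(A) = 5. (Cross-check: r(A) ≤ ||A||_2 ≈ 6.434; equality holds whenever A is normal, though it can also hold for some non-normal A.)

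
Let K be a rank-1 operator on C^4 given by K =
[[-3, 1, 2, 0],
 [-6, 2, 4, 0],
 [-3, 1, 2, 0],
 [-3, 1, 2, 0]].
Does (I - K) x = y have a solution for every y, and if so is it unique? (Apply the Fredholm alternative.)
(I - K) is singular (det(I - K) = 0, i.e. 1 ∈ sigma(K)). (I - K) x = y is solvable iff y ⊥ ker((I - K)^*) = span{(-3, 1, 2, 0)}, i.e. iff -3y_1 + y_2 + 2y_3 = 0. When solvable, the solutions are x = y + c·(1, 2, 1, 1), c arbitrary (ker(I - K) = span{(1, 2, 1, 1)}, dimension 1).

K has rank 1, so it is an outer product K = u v^T: every row of K is a multiple of one row vector. Reading off the entries, u = (1, 2, 1, 1) and v = (-3, 1, 2, 0) (row i of K equals u_i·v^T). A rank-one matrix u v^T satisfies K u = u (v·u) and kills the (3)-dimensional subspace v^⊥, so its characteristic polynomial is lambda^3 (lambda - v·u) with v·u = tr K = 1. Hence the eigenvalues of I - K are 1 (multiplicity 3) and 1 - (1) = 0, so det(I - K) = 0. (Direct check: I - K =
[[4, -1, -2, 0],
 [6, -1, -4, 0],
 [3, -1, -1, 0],
 [3, -1, -2, 1]]
has determinant 0.) So 1 is an eigenvalue of K and (I - K) is not invertible. The finite-dimensional Fredholm alternative says: either (I - K) is invertible, or ker(I - K) ≠ {0} and then range(I - K) = ker((I - K)^*)^⊥, with dim ker(I - K) = dim ker((I - K)^*). We are in the second case, so we need both kernels. Kernel of I - K: (I - K) u = u - u (v·u) = u - u = 0, so ker(I - K) = span{u} = span{(1, 2, 1, 1)} (it is exactly 1-dimensional because rank(I - K) = 3). Kernel of the adjoint: K is real, so (I - K)^* = I - K^T = I - v u^T, and (I - v u^T) v = v - v (u·v) = 0; hence ker((I - K)^*) = span{v} = span{(-3, 1, 2, 0)}. Therefore (I - K) x = y is solvable iff <y, v> = 0, i.e. iff -3y_1 + y_2 + 2y_3 = 0. When this holds, K y = u (v·y) = 0, so (I - K) y = y and x = y is a particular solution; the full solution set is the line x = y + c·u = y + c·(1, 2, 1, 1), c ∈ C.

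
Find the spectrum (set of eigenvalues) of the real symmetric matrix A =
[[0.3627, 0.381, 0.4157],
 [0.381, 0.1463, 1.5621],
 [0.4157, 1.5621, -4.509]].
sigma(A) ≈ {-5, 0, 1}

A is real symmetric, so its spectrum consists of real eigenvalues. Expanding the characteristic polynomial of the displayed matrix gives
  det(λ I - A) = p(λ) = λ^3 + (4)λ^2 + (-5)λ + (0).
Solving p(λ) = 0 yields eigenvalues ≈ -5, 0, 1. (A is shown rounded to 4 decimals, so these recover the underlying integer eigenvalues to within that precision.)
Verification: the trace of A = -4 equals the sum of eigenvalues -4, and det(A) ≈ -0.0002 matches the eigenvalue product 0.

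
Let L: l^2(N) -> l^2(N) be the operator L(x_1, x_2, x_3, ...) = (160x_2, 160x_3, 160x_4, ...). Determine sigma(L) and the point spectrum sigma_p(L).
sigma(L) = closed disk {z in C : |z| ≤ 160}; sigma_p(L) = open disk {z in C : |z| < 160}

Note L = 160·V where V is the unit left shift (V x)_k = x_{k+1}; so sigma(L) = 160·sigma(V) and ||L|| = 160||V||. ||L x||^2 = 25600sum_{k≥2} |x_k|^2 ≤ 25600||x||^2, with equality on {x : x_1 = 0}, so ||L|| = 160. For any lambda with |lambda| < 160, set r = lambda/160 (|r| < 1); the vector x = (1, r, r^2, ...) is in l^2 and satisfies L x = 160(r, r^2, ...) = lambda x, so lambda is an eigenvalue. On the boundary |lambda| = 160 the geometric series diverges, so no l^2 eigenvector exists, but these lambda lie in the approximate point spectrum. Hence sigma(L) is the closed disk of radius 160 and sigma_p(L) is the open disk.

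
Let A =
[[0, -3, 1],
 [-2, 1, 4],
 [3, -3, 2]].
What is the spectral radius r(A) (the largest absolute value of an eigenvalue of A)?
r(A) ≈ 4.2849

The eigenvalues of A are the roots of its characteristic polynomial. With M = A (coefficients from the trace, the sum of principal 2x2 minors, and det A):
  p(λ) = det(λ I - M) = λ^3 - 3λ^2 + 5λ + 45.
No integer candidate from the rational root theorem (±divisors of 45) is a root, so the roots are irrational. The cubic discriminant is Δ = -62240 < 0, so there is one real root and a complex-conjugate pair. p(-3) = -24 and p(-2) = 15 have opposite signs, so a root lies in (-3, -2); Newton's method refines it to λ ≈ -2.451. Dividing out (λ - (-2.451)) leaves approximately λ^2 - 5.451λ + 18.3601. For λ^2 - 5.451λ + 18.3601 the discriminant is -43.7275. It is negative, so the remaining roots are the complex-conjugate pair λ ≈ 2.7255 ± 3.3063i. Their product equals the constant term, so |λ|^2 ≈ 18.3601 and |λ| ≈ 4.2849.
Thus the eigenvalues (to 4 decimals) are -2.451 (modulus 2.451); 2.7255 ± 3.3063i (modulus 4.2849). The spectral radius is the largest modulus: r(A) ≈ 4.2849. (Cross-check: r(A) ≤ ||A||_2 ≈ 5.3429; equality holds whenever A is normal, though it can also hold for some non-normal A.)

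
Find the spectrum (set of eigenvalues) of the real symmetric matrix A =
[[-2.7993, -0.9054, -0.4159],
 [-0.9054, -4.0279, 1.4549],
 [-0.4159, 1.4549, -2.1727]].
sigma(A) ≈ {-5, -3, -1}

A is real symmetric, so its spectrum consists of real eigenvalues. Expanding the characteristic polynomial of the displayed matrix gives
  det(λ I - A) = p(λ) = λ^3 + (9)λ^2 + (23)λ + (14.999).
Solving p(λ) = 0 yields eigenvalues ≈ -5, -3, -1. (A is shown rounded to 4 decimals, so these recover the underlying integer eigenvalues to within that precision.)
Verification: the trace of A = -9 equals the sum of eigenvalues -9, and det(A) ≈ -14.9990 matches the eigenvalue product -15.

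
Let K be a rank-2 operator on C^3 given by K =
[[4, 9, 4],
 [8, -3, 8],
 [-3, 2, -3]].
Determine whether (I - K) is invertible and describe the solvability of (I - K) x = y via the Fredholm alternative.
(I - K) is invertible (det(I - K) = -88 ≠ 0), so for every y in C^3 the equation (I - K) x = y has a unique solution.

K has rank 2 and factors as K = U V^T = u1 v1^T + u2 v2^T with u1 = (3, 3, -1), v1 = (2, 1, 2), u2 = (-2, 2, -1), v2 = (1, -3, 1) (multiplying out reproduces the displayed K). The nonzero eigenvalues of U V^T coincide with those of the 2 x 2 matrix G = V^T U = [[v1·u1, v1·u2], [v2·u1, v2·u2]] = [[7, -4], [-7, -9]], and by the Sylvester determinant identity det(I_3 - U V^T) = det(I_2 - V^T U) = det([[-6, 4], [7, 10]]) = (-6)(10) - (4)(7) = -88. (Direct check: I - K =
[[-3, -9, -4],
 [-8, 4, -8],
 [3, -2, 4]]
has determinant -88.) The finite-dimensional Fredholm alternative says: either (I - K) is invertible, or ker(I - K) ≠ {0} and then range(I - K) = ker((I - K)^*)^⊥, with dim ker(I - K) = dim ker((I - K)^*). Since det(I - K) ≠ 0, 1 is not an eigenvalue of K and ker(I - K) = {0}, so we are in the first case: for every y there is a unique x = (I - K)^(-1) y. (Explicitly, by the Woodbury identity, (I - U V^T)^(-1) = I + U (I_2 - G)^(-1) V^T.)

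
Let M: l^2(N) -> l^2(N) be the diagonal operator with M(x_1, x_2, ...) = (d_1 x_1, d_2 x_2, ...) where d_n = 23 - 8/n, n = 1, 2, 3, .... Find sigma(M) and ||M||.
sigma(M) = {23 - 8/n : n ≥ 1} ∪ {23}; ||M|| = 23

A bounded diagonal operator on l^2 with diagonal entries d_n has spectrum equal to the closure of {d_n : n ≥ 1}: every d_n is an eigenvalue (with eigenvector e_n), so {d_n} ⊂ sigma(M); the spectrum is closed, so its closure is too; and for lambda not in the closure, (M - lambda I) has bounded inverse (the diagonal entries 1/(d_n - lambda) are bounded). For our sequence d_n = 23 - 8/n, n = 1, 2, 3, ...:
  - {d_n} = {23 - 8/n : n ≥ 1}; the only limit point is 23
  - closure = {23 - 8/n : n ≥ 1} ∪ {23}
For the norm: a diagonal operator has ||M|| = sup_n |d_n|. Here d_n = 23 - 8/n increases monotonically from d_1 = 15 toward 23, with all terms in [15, 23); so sup_n |d_n| = 23 (the supremum is the limit, not attained). So ||M|| = 23.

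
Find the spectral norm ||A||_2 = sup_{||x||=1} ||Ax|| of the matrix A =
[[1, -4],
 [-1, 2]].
||A||_2 = sqrt((22 + sqrt(468))/2) ≈ 4.6708 (= sqrt(largest eigenvalue of A^T A))

||A||_2 = sigma_max(A) = sqrt(lambda_max(A^T A)). Form the symmetric matrix M = A^T A =
[[2, -6],
 [-6, 20]].
Its characteristic polynomial (trace, determinant of M give the coefficients) is
  p(λ) = det(λ I - M) = λ^2 - 22λ + 4.
For λ^2 - 22λ + 4 the discriminant is 468. It is nonnegative but not a perfect square, so the roots are real and irrational: λ = (22 ± sqrt(468))/2 ≈ 21.8167, 0.1833.
So the eigenvalues of A^T A are ≈ 0.1833, 21.8167 (all ≥ 0, as they must be for A^T A). The largest is λ_max = (22 + sqrt(468))/2 ≈ 21.8167, hence ||A||_2 = sqrt(λ_max) = sqrt((22 + sqrt(468))/2) ≈ 4.6708.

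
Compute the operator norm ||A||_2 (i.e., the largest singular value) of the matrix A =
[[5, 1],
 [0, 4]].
||A||_2 = sqrt((42 + sqrt(164))/2) ≈ 5.2348 (= sqrt(largest eigenvalue of A^T A))

||A||_2 = sigma_max(A) = sqrt(lambda_max(A^T A)). Form the symmetric matrix M = A^T A =
[[25, 5],
 [5, 17]].
Its characteristic polynomial (trace, determinant of M give the coefficients) is
  p(λ) = det(λ I - M) = λ^2 - 42λ + 400.
For λ^2 - 42λ + 400 the discriminant is 164. It is nonnegative but not a perfect square, so the roots are real and irrational: λ = (42 ± sqrt(164))/2 ≈ 27.4031, 14.5969.
So the eigenvalues of A^T A are ≈ 14.5969, 27.4031 (all ≥ 0, as they must be for A^T A). The largest is λ_max = (42 + sqrt(164))/2 ≈ 27.4031, hence ||A||_2 = sqrt(λ_max) = sqrt((42 + sqrt(164))/2) ≈ 5.2348.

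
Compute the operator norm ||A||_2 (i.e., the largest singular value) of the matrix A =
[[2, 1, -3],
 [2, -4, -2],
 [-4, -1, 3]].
||A||_2 ≈ 6.7317 (= sqrt(largest eigenvalue of A^T A))

||A||_2 = sigma_max(A) = sqrt(lambda_max(A^T A)). Form the symmetric matrix M = A^T A =
[[24, -2, -22],
 [-2, 18, 2],
 [-22, 2, 22]].
Its characteristic polynomial (trace, sum of principal 2x2 minors, determinant of M give the coefficients) is
  p(λ) = det(λ I - M) = λ^3 - 64λ^2 + 864λ - 784.
No integer candidate from the rational root theorem (±divisors of 784) is a root, so the roots are irrational. The cubic discriminant is Δ = 419415296 > 0, so there are three distinct real roots. p(0) = -784 and p(1) = 17 have opposite signs, so a root lies in (0, 1); Newton's method refines it to λ ≈ 0.977. p(17) = 321 and p(18) = -136 have opposite signs, so a root lies in (17, 18); Newton's method refines it to λ ≈ 17.7075. p(45) = -379 and p(46) = 872 have opposite signs, so a root lies in (45, 46); Newton's method refines it to λ ≈ 45.3154. Check (Vieta): the three roots sum to 64, matching tr M = 64.
So the eigenvalues of A^T A are ≈ 0.977, 17.7075, 45.3154 (all ≥ 0, as they must be for A^T A). The largest is λ_max ≈ 45.3154, hence ||A||_2 = sqrt(λ_max) ≈ 6.7317.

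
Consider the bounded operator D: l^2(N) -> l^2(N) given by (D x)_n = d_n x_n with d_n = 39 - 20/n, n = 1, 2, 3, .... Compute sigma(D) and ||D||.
sigma(D) = {39 - 20/n : n ≥ 1} ∪ {39}; ||D|| = 39

A bounded diagonal operator on l^2 with diagonal entries d_n has spectrum equal to the closure of {d_n : n ≥ 1}: every d_n is an eigenvalue (with eigenvector e_n), so {d_n} ⊂ sigma(D); the spectrum is closed, so its closure is too; and for lambda not in the closure, (D - lambda I) has bounded inverse (the diagonal entries 1/(d_n - lambda) are bounded). For our sequence d_n = 39 - 20/n, n = 1, 2, 3, ...:
  - {d_n} = {39 - 20/n : n ≥ 1}; the only limit point is 39
  - closure = {39 - 20/n : n ≥ 1} ∪ {39}
For the norm: a diagonal operator has ||D|| = sup_n |d_n|. Here d_n = 39 - 20/n increases monotonically from d_1 = 19 toward 39, with all terms in [19, 39); so sup_n |d_n| = 39 (the supremum is the limit, not attained). So ||D|| = 39.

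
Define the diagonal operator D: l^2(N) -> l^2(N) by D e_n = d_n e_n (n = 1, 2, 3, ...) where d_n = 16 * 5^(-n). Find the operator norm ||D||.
||D|| = 16/5 (attained at n = 1)

For D diagonal, ||D|| = sup_n |d_n|. The sequence d_n = 16 * 5^(-n) is positive and strictly decreasing (ratio 5^(-1) < 1), so the supremum is d_1 = 16/5. Hence ||D|| = 16/5.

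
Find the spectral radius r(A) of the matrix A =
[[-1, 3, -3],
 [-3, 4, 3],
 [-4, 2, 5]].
r(A) = 7

The eigenvalues of A are the roots of its characteristic polynomial. With M = A (coefficients from the trace, the sum of principal 2x2 minors, and det A):
  p(λ) = det(λ I - M) = λ^3 - 8λ^2 + 2λ + 35.
By the rational root theorem any rational root is an integer divisor of 35. Testing λ = 7: p(7) = 343 - 392 + 14 + 35 = 0, so λ = 7 is a root. Dividing out (λ - 7) leaves p(λ) = (λ - 7)(λ^2 - λ - 5). For λ^2 - λ - 5 the discriminant is 21. It is nonnegative but not a perfect square, so the roots are real and irrational: λ = (1 ± sqrt(21))/2 ≈ 2.7913, -1.7913.
Thus the eigenvalues (to 4 decimals) are 2.7913 (modulus 2.7913); -1.7913 (modulus 1.7913); 7 (modulus 7). The spectral radius is the largest modulus: r(A) = 7. (Cross-check: r(A) ≤ ||A||_2 ≈ 8.6562; equality holds whenever A is normal, though it can also hold for some non-normal A.)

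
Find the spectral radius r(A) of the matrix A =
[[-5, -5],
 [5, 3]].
r(A) = sqrt(10) ≈ 3.1623

The eigenvalues of A are the roots of its characteristic polynomial. With M = A (coefficients from the trace and determinant):
  p(λ) = det(λ I - M) = λ^2 + 2λ + 10.
For λ^2 + 2λ + 10 the discriminant is -36. It is negative, so the roots are the complex-conjugate pair λ = -1 ± (sqrt(36)/2) i ≈ -1 ± 3i. For a conjugate pair the product of the roots equals the constant term, so |λ|^2 = 10 and |λ| = sqrt(10) ≈ 3.1623.
Thus the eigenvalues (to 4 decimals) are -1 ± 3i (modulus 3.1623). The spectral radius is the largest modulus: r(A) = sqrt(10) ≈ 3.1623. (Cross-check: r(A) ≤ ||A||_2 ≈ 9.099; equality holds whenever A is normal, though it can also hold for some non-normal A.)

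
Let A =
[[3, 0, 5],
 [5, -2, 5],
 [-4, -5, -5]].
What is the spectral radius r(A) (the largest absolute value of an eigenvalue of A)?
r(A) = sqrt(30) ≈ 5.4772

The eigenvalues of A are the roots of its characteristic polynomial. With M = A (coefficients from the trace, the sum of principal 2x2 minors, and det A):
  p(λ) = det(λ I - M) = λ^3 + 4λ^2 + 34λ + 60.
By the rational root theorem any rational root is an integer divisor of 60. Testing λ = -2: p(-2) = -8 + 16 - 68 + 60 = 0, so λ = -2 is a root. Dividing out (λ + 2) leaves p(λ) = (λ + 2)(λ^2 + 2λ + 30). For λ^2 + 2λ + 30 the discriminant is -116. It is negative, so the roots are the complex-conjugate pair λ = -1 ± (sqrt(116)/2) i ≈ -1 ± 5.3852i. For a conjugate pair the product of the roots equals the constant term, so |λ|^2 = 30 and |λ| = sqrt(30) ≈ 5.4772.
Thus the eigenvalues (to 4 decimals) are -1 ± 5.3852i (modulus 5.4772); -2 (modulus 2). The spectral radius is the largest modulus: r(A) = sqrt(30) ≈ 5.4772. (Cross-check: r(A) ≤ ||A||_2 ≈ 11.2727; equality holds whenever A is normal, though it can also hold for some non-normal A.)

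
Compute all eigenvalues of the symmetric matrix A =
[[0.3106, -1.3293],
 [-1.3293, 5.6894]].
sigma(A) ≈ {0, 6}

A is real symmetric, so its spectrum consists of real eigenvalues. Expanding the characteristic polynomial of the displayed matrix gives
  det(λ I - A) = p(λ) = λ^2 + (-6)λ + (0).
Solving p(λ) = 0 yields eigenvalues ≈ 0, 6. (A is shown rounded to 4 decimals, so these recover the underlying integer eigenvalues to within that precision.)
Verification: the trace of A = 6 equals the sum of eigenvalues 6, and det(A) ≈ 0.0001 matches the eigenvalue product 0.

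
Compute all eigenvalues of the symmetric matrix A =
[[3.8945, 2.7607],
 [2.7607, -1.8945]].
sigma(A) ≈ {-3, 5}

A is real symmetric, so its spectrum consists of real eigenvalues. Expanding the characteristic polynomial of the displayed matrix gives
  det(λ I - A) = p(λ) = λ^2 + (-2)λ + (-15).
Solving p(λ) = 0 yields eigenvalues ≈ -3, 5. (A is shown rounded to 4 decimals, so these recover the underlying integer eigenvalues to within that precision.)
Verification: the trace of A = 2 equals the sum of eigenvalues 2, and det(A) ≈ -14.9996 matches the eigenvalue product -15.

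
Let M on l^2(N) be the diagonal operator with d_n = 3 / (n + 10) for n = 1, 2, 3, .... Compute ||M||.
||M|| = 3/11 (attained at n = 1)

For M diagonal, ||M|| = sup_n |d_n| = sup_n 3/(n + 10). This is positive and strictly decreasing in n, so the supremum is attained at n = 1: d_1 = 3/(1 + 10) = 3/11. Hence ||M|| = 3/11.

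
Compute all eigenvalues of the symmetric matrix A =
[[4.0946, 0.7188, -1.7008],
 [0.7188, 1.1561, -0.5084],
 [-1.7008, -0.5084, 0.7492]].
sigma(A) ≈ {0, 1, 5}

A is real symmetric, so its spectrum consists of real eigenvalues. Expanding the characteristic polynomial of the displayed matrix gives
  det(λ I - A) = p(λ) = λ^3 + (-6)λ^2 + (5)λ + (0).
Solving p(λ) = 0 yields eigenvalues ≈ 0, 1, 5. (A is shown rounded to 4 decimals, so these recover the underlying integer eigenvalues to within that precision.)
Verification: the trace of A = 6 equals the sum of eigenvalues 6, and det(A) ≈ -0.0001 matches the eigenvalue product 0.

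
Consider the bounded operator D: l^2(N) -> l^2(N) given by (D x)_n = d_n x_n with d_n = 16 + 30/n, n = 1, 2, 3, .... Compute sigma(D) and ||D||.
sigma(D) = {16 + 30/n : n ≥ 1} ∪ {16}; ||D|| = 46

A bounded diagonal operator on l^2 with diagonal entries d_n has spectrum equal to the closure of {d_n : n ≥ 1}: every d_n is an eigenvalue (with eigenvector e_n), so {d_n} ⊂ sigma(D); the spectrum is closed, so its closure is too; and for lambda not in the closure, (D - lambda I) has bounded inverse (the diagonal entries 1/(d_n - lambda) are bounded). For our sequence d_n = 16 + 30/n, n = 1, 2, 3, ...:
  - {d_n} = {16 + 30/n : n ≥ 1}; the only limit point is 16
  - closure = {16 + 30/n : n ≥ 1} ∪ {16}
For the norm: a diagonal operator has ||D|| = sup_n |d_n|. Here d_n = 16 + 30/n is positive and decreasing, so sup_n |d_n| = d_1 = 16 + 30 = 46. So ||D|| = 46.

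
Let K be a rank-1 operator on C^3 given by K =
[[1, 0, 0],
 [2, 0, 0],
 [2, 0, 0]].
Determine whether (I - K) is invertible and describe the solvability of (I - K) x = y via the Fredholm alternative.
(I - K) is singular (det(I - K) = 0, i.e. 1 ∈ sigma(K)). (I - K) x = y is solvable iff y ⊥ ker((I - K)^*) = span{(1, 0, 0)}, i.e. iff y_1 = 0. When solvable, the solutions are x = y + c·(1, 2, 2), c arbitrary (ker(I - K) = span{(1, 2, 2)}, dimension 1).

K has rank 1, so it is an outer product K = u v^T: every row of K is a multiple of one row vector. Reading off the entries, u = (1, 2, 2) and v = (1, 0, 0) (row i of K equals u_i·v^T). A rank-one matrix u v^T satisfies K u = u (v·u) and kills the (2)-dimensional subspace v^⊥, so its characteristic polynomial is lambda^2 (lambda - v·u) with v·u = tr K = 1. Hence the eigenvalues of I - K are 1 (multiplicity 2) and 1 - (1) = 0, so det(I - K) = 0. (Direct check: I - K =
[[0, 0, 0],
 [-2, 1, 0],
 [-2, 0, 1]]
has determinant 0.) So 1 is an eigenvalue of K and (I - K) is not invertible. The finite-dimensional Fredholm alternative says: either (I - K) is invertible, or ker(I - K) ≠ {0} and then range(I - K) = ker((I - K)^*)^⊥, with dim ker(I - K) = dim ker((I - K)^*). We are in the second case, so we need both kernels. Kernel of I - K: (I - K) u = u - u (v·u) = u - u = 0, so ker(I - K) = span{u} = span{(1, 2, 2)} (it is exactly 1-dimensional because rank(I - K) = 2). Kernel of the adjoint: K is real, so (I - K)^* = I - K^T = I - v u^T, and (I - v u^T) v = v - v (u·v) = 0; hence ker((I - K)^*) = span{v} = span{(1, 0, 0)}. Therefore (I - K) x = y is solvable iff <y, v> = 0, i.e. iff y_1 = 0. When this holds, K y = u (v·y) = 0, so (I - K) y = y and x = y is a particular solution; the full solution set is the line x = y + c·u = y + c·(1, 2, 2), c ∈ C.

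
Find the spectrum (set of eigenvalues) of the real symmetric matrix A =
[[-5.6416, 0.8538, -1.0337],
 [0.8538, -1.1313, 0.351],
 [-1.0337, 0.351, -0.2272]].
sigma(A) ≈ {-6, -1, 0}

A is real symmetric, so its spectrum consists of real eigenvalues. Expanding the characteristic polynomial of the displayed matrix gives
  det(λ I - A) = p(λ) = λ^3 + (7)λ^2 + (6)λ + (0).
Solving p(λ) = 0 yields eigenvalues ≈ -6, -1, 0. (A is shown rounded to 4 decimals, so these recover the underlying integer eigenvalues to within that precision.)
Verification: the trace of A = -7 equals the sum of eigenvalues -7, and det(A) ≈ -0.0001 matches the eigenvalue product 0.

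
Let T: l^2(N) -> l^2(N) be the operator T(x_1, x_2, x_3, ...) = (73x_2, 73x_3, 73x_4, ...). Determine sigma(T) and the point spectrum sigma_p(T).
sigma(T) = closed disk {z in C : |z| ≤ 73}; sigma_p(T) = open disk {z in C : |z| < 73}

Note T = 73·V where V is the unit left shift (V x)_k = x_{k+1}; so sigma(T) = 73·sigma(V) and ||T|| = 73||V||. ||T x||^2 = 5329sum_{k≥2} |x_k|^2 ≤ 5329||x||^2, with equality on {x : x_1 = 0}, so ||T|| = 73. For any lambda with |lambda| < 73, set r = lambda/73 (|r| < 1); the vector x = (1, r, r^2, ...) is in l^2 and satisfies T x = 73(r, r^2, ...) = lambda x, so lambda is an eigenvalue. On the boundary |lambda| = 73 the geometric series diverges, so no l^2 eigenvector exists, but these lambda lie in the approximate point spectrum. Hence sigma(T) is the closed disk of radius 73 and sigma_p(T) is the open disk.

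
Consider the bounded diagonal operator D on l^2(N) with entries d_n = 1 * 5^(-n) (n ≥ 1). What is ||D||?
||D|| = 1/5 (attained at n = 1)

For D diagonal, ||D|| = sup_n |d_n|. The sequence d_n = 1 * 5^(-n) is positive and strictly decreasing (ratio 5^(-1) < 1), so the supremum is d_1 = 1/5. Hence ||D|| = 1/5.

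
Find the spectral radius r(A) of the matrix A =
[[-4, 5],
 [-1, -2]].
r(A) = sqrt(13) ≈ 3.6056

The eigenvalues of A are the roots of its characteristic polynomial. With M = A (coefficients from the trace and determinant):
  p(λ) = det(λ I - M) = λ^2 + 6λ + 13.
For λ^2 + 6λ + 13 the discriminant is -16. It is negative, so the roots are the complex-conjugate pair λ = -3 ± (sqrt(16)/2) i ≈ -3 ± 2i. For a conjugate pair the product of the roots equals the constant term, so |λ|^2 = 13 and |λ| = sqrt(13) ≈ 3.6056.
Thus the eigenvalues (to 4 decimals) are -3 ± 2i (modulus 3.6056). The spectral radius is the largest modulus: r(A) = sqrt(13) ≈ 3.6056. (Cross-check: r(A) ≤ ||A||_2 ≈ 6.4787; equality holds whenever A is normal, though it can also hold for some non-normal A.)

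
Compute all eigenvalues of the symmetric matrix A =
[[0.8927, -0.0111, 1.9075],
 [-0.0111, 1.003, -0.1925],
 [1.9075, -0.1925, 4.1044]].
sigma(A) ≈ {0, 1, 5}

A is real symmetric, so its spectrum consists of real eigenvalues. Expanding the characteristic polynomial of the displayed matrix gives
  det(λ I - A) = p(λ) = λ^3 + (-6)λ^2 + (5)λ + (0).
Solving p(λ) = 0 yields eigenvalues ≈ 0, 1, 5. (A is shown rounded to 4 decimals, so these recover the underlying integer eigenvalues to within that precision.)
Verification: the trace of A = 6 equals the sum of eigenvalues 6, and det(A) ≈ 0.0001 matches the eigenvalue product 0.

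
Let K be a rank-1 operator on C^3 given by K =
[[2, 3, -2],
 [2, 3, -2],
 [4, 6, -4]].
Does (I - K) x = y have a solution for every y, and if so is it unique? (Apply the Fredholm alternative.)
(I - K) is singular (det(I - K) = 0, i.e. 1 ∈ sigma(K)). (I - K) x = y is solvable iff y ⊥ ker((I - K)^*) = span{(2, 3, -2)}, i.e. iff 2y_1 + 3y_2 - 2y_3 = 0. When solvable, the solutions are x = y + c·(1, 1, 2), c arbitrary (ker(I - K) = span{(1, 1, 2)}, dimension 1).

K has rank 1, so it is an outer product K = u v^T: every row of K is a multiple of one row vector. Reading off the entries, u = (1, 1, 2) and v = (2, 3, -2) (row i of K equals u_i·v^T). A rank-one matrix u v^T satisfies K u = u (v·u) and kills the (2)-dimensional subspace v^⊥, so its characteristic polynomial is lambda^2 (lambda - v·u) with v·u = tr K = 1. Hence the eigenvalues of I - K are 1 (multiplicity 2) and 1 - (1) = 0, so det(I - K) = 0. (Direct check: I - K =
[[-1, -3, 2],
 [-2, -2, 2],
 [-4, -6, 5]]
has determinant 0.) So 1 is an eigenvalue of K and (I - K) is not invertible. The finite-dimensional Fredholm alternative says: either (I - K) is invertible, or ker(I - K) ≠ {0} and then range(I - K) = ker((I - K)^*)^⊥, with dim ker(I - K) = dim ker((I - K)^*). We are in the second case, so we need both kernels. Kernel of I - K: (I - K) u = u - u (v·u) = u - u = 0, so ker(I - K) = span{u} = span{(1, 1, 2)} (it is exactly 1-dimensional because rank(I - K) = 2). Kernel of the adjoint: K is real, so (I - K)^* = I - K^T = I - v u^T, and (I - v u^T) v = v - v (u·v) = 0; hence ker((I - K)^*) = span{v} = span{(2, 3, -2)}. Therefore (I - K) x = y is solvable iff <y, v> = 0, i.e. iff 2y_1 + 3y_2 - 2y_3 = 0. When this holds, K y = u (v·y) = 0, so (I - K) y = y and x = y is a particular solution; the full solution set is the line x = y + c·u = y + c·(1, 1, 2), c ∈ C.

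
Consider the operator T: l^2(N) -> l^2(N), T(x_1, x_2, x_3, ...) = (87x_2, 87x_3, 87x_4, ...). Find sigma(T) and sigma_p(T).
sigma(T) = closed disk {z in C : |z| ≤ 87}; sigma_p(T) = open disk {z in C : |z| < 87}

Note T = 87·V where V is the unit left shift (V x)_k = x_{k+1}; so sigma(T) = 87·sigma(V) and ||T|| = 87||V||. ||T x||^2 = 7569sum_{k≥2} |x_k|^2 ≤ 7569||x||^2, with equality on {x : x_1 = 0}, so ||T|| = 87. For any lambda with |lambda| < 87, set r = lambda/87 (|r| < 1); the vector x = (1, r, r^2, ...) is in l^2 and satisfies T x = 87(r, r^2, ...) = lambda x, so lambda is an eigenvalue. On the boundary |lambda| = 87 the geometric series diverges, so no l^2 eigenvector exists, but these lambda lie in the approximate point spectrum. Hence sigma(T) is the closed disk of radius 87 and sigma_p(T) is the open disk.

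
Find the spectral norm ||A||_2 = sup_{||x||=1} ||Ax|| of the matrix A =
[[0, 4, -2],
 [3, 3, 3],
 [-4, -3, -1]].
||A||_2 ≈ 7.3649 (= sqrt(largest eigenvalue of A^T A))

||A||_2 = sigma_max(A) = sqrt(lambda_max(A^T A)). Form the symmetric matrix M = A^T A =
[[25, 21, 13],
 [21, 34, 4],
 [13, 4, 14]].
Its characteristic polynomial (trace, sum of principal 2x2 minors, determinant of M give the coefficients) is
  p(λ) = det(λ I - M) = λ^3 - 73λ^2 + 1050λ - 1764.
No integer candidate from the rational root theorem (±divisors of 1764) is a root, so the roots are irrational. The cubic discriminant is Δ = 849593556 > 0, so there are three distinct real roots. p(1) = -786 and p(2) = 52 have opposite signs, so a root lies in (1, 2); Newton's method refines it to λ ≈ 1.9329. p(16) = 444 and p(17) = -98 have opposite signs, so a root lies in (16, 17); Newton's method refines it to λ ≈ 16.8254. p(54) = -468 and p(55) = 1536 have opposite signs, so a root lies in (54, 55); Newton's method refines it to λ ≈ 54.2418. Check (Vieta): the three roots sum to 73, matching tr M = 73.
So the eigenvalues of A^T A are ≈ 1.9329, 16.8254, 54.2418 (all ≥ 0, as they must be for A^T A). The largest is λ_max ≈ 54.2418, hence ||A||_2 = sqrt(λ_max) ≈ 7.3649.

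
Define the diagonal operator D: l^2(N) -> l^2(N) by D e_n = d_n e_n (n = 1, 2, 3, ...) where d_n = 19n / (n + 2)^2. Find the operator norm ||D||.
||D|| = 19/8 (attained at n = 2)

For D diagonal, ||D|| = sup_n |d_n|. Treat f(x) = 19x / (x + 2)^2 for real x > 0. By the quotient rule, f'(x) = 19(2 - x)/(x + 2)^3, which is positive for x < 2 and negative for x > 2. So f has a unique maximum at x = 2, and since 2 is a positive integer, the supremum over n ≥ 1 is attained at n = 2: d_2 = 19·2/(2 + 2)^2 = 19·2/16 = 19/8. Hence ||D|| = 19/8.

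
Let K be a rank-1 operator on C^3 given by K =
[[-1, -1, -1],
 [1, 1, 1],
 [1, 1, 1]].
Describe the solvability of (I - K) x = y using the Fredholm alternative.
(I - K) is singular (det(I - K) = 0, i.e. 1 ∈ sigma(K)). (I - K) x = y is solvable iff y ⊥ ker((I - K)^*) = span{(-1, -1, -1)}, i.e. iff -y_1 - y_2 - y_3 = 0. When solvable, the solutions are x = y + c·(1, -1, -1), c arbitrary (ker(I - K) = span{(1, -1, -1)}, dimension 1).

K has rank 1, so it is an outer product K = u v^T: every row of K is a multiple of one row vector. Reading off the entries, u = (1, -1, -1) and v = (-1, -1, -1) (row i of K equals u_i·v^T). A rank-one matrix u v^T satisfies K u = u (v·u) and kills the (2)-dimensional subspace v^⊥, so its characteristic polynomial is lambda^2 (lambda - v·u) with v·u = tr K = 1. Hence the eigenvalues of I - K are 1 (multiplicity 2) and 1 - (1) = 0, so det(I - K) = 0. (Direct check: I - K =
[[2, 1, 1],
 [-1, 0, -1],
 [-1, -1, 0]]
has determinant 0.) So 1 is an eigenvalue of K and (I - K) is not invertible. The finite-dimensional Fredholm alternative says: either (I - K) is invertible, or ker(I - K) ≠ {0} and then range(I - K) = ker((I - K)^*)^⊥, with dim ker(I - K) = dim ker((I - K)^*). We are in the second case, so we need both kernels. Kernel of I - K: (I - K) u = u - u (v·u) = u - u = 0, so ker(I - K) = span{u} = span{(1, -1, -1)} (it is exactly 1-dimensional because rank(I - K) = 2). Kernel of the adjoint: K is real, so (I - K)^* = I - K^T = I - v u^T, and (I - v u^T) v = v - v (u·v) = 0; hence ker((I - K)^*) = span{v} = span{(-1, -1, -1)}. Therefore (I - K) x = y is solvable iff <y, v> = 0, i.e. iff -y_1 - y_2 - y_3 = 0. When this holds, K y = u (v·y) = 0, so (I - K) y = y and x = y is a particular solution; the full solution set is the line x = y + c·u = y + c·(1, -1, -1), c ∈ C.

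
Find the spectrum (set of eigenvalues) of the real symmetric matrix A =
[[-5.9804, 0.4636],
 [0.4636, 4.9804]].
sigma(A) ≈ {-6, 5}

A is real symmetric, so its spectrum consists of real eigenvalues. Expanding the characteristic polynomial of the displayed matrix gives
  det(λ I - A) = p(λ) = λ^2 + (1)λ + (-30).
Solving p(λ) = 0 yields eigenvalues ≈ -6, 5. (A is shown rounded to 4 decimals, so these recover the underlying integer eigenvalues to within that precision.)
Verification: the trace of A = -1 equals the sum of eigenvalues -1, and det(A) ≈ -29.9997 matches the eigenvalue product -30.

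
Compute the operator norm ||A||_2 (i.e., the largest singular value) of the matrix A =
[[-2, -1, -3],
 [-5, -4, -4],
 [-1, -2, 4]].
||A||_2 ≈ 8.3672 (= sqrt(largest eigenvalue of A^T A))

||A||_2 = sigma_max(A) = sqrt(lambda_max(A^T A)). Form the symmetric matrix M = A^T A =
[[30, 24, 22],
 [24, 21, 11],
 [22, 11, 41]].
Its characteristic polynomial (trace, sum of principal 2x2 minors, determinant of M give the coefficients) is
  p(λ) = det(λ I - M) = λ^3 - 92λ^2 + 1540λ - 36.
No integer candidate from the rational root theorem (±divisors of 36) is a root, so the roots are irrational. The cubic discriminant is Δ = 5443808976 > 0, so there are three distinct real roots. p(0) = -36 and p(1) = 1413 have opposite signs, so a root lies in (0, 1); Newton's method refines it to λ ≈ 0.0234. p(21) = 993 and p(22) = -36 have opposite signs, so a root lies in (21, 22); Newton's method refines it to λ ≈ 21.9659. p(70) = -36 and p(71) = 3443 have opposite signs, so a root lies in (70, 71); Newton's method refines it to λ ≈ 70.0107. Check (Vieta): the three roots sum to 92, matching tr M = 92.
So the eigenvalues of A^T A are ≈ 0.0234, 21.9659, 70.0107 (all ≥ 0, as they must be for A^T A). The largest is λ_max ≈ 70.0107, hence ||A||_2 = sqrt(λ_max) ≈ 8.3672.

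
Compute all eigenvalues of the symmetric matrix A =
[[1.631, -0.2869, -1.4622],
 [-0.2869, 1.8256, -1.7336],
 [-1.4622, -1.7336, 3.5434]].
sigma(A) ≈ {0, 2, 5}

A is real symmetric, so its spectrum consists of real eigenvalues. Expanding the characteristic polynomial of the displayed matrix gives
  det(λ I - A) = p(λ) = λ^3 + (-7)λ^2 + (10)λ + (0).
Solving p(λ) = 0 yields eigenvalues ≈ 0, 2, 5. (A is shown rounded to 4 decimals, so these recover the underlying integer eigenvalues to within that precision.)
Verification: the trace of A = 7 equals the sum of eigenvalues 7, and det(A) ≈ -0.0005 matches the eigenvalue product 0.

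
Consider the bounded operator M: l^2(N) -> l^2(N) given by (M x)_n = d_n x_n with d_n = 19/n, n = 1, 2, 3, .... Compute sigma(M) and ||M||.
sigma(M) = {19/n : n ≥ 1} ∪ {0}; ||M|| = 19

A bounded diagonal operator on l^2 with diagonal entries d_n has spectrum equal to the closure of {d_n : n ≥ 1}: every d_n is an eigenvalue (with eigenvector e_n), so {d_n} ⊂ sigma(M); the spectrum is closed, so its closure is too; and for lambda not in the closure, (M - lambda I) has bounded inverse (the diagonal entries 1/(d_n - lambda) are bounded). For our sequence d_n = 19/n, n = 1, 2, 3, ...:
  - {d_n} = {19/n : n ≥ 1}; the only limit point is 0
  - closure = {19/n : n ≥ 1} ∪ {0}
For the norm: a diagonal operator has ||M|| = sup_n |d_n|. Here d_n = 19/n is positive and decreasing, so sup_n |d_n| = d_1 = 19. So ||M|| = 19.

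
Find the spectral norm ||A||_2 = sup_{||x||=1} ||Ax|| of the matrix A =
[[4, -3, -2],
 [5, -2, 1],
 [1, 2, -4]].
||A||_2 ≈ 7.3238 (= sqrt(largest eigenvalue of A^T A))

||A||_2 = sigma_max(A) = sqrt(lambda_max(A^T A)). Form the symmetric matrix M = A^T A =
[[42, -20, -7],
 [-20, 17, -4],
 [-7, -4, 21]].
Its characteristic polynomial (trace, sum of principal 2x2 minors, determinant of M give the coefficients) is
  p(λ) = det(λ I - M) = λ^3 - 80λ^2 + 1488λ - 3969.
No integer candidate from the rational root theorem (±divisors of 3969) is a root, so the roots are irrational. The cubic discriminant is Δ = 942550245 > 0, so there are three distinct real roots. p(3) = -198 and p(4) = 767 have opposite signs, so a root lies in (3, 4); Newton's method refines it to λ ≈ 3.1939. p(23) = 102 and p(24) = -513 have opposite signs, so a root lies in (23, 24); Newton's method refines it to λ ≈ 23.1681. p(53) = -948 and p(54) = 567 have opposite signs, so a root lies in (53, 54); Newton's method refines it to λ ≈ 53.638. Check (Vieta): the three roots sum to 80, matching tr M = 80.
So the eigenvalues of A^T A are ≈ 3.1939, 23.1681, 53.638 (all ≥ 0, as they must be for A^T A). The largest is λ_max ≈ 53.638, hence ||A||_2 = sqrt(λ_max) ≈ 7.3238.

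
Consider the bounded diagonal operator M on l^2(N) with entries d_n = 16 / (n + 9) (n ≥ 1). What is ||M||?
||M|| = 8/5 (attained at n = 1)

For M diagonal, ||M|| = sup_n |d_n| = sup_n 16/(n + 9). This is positive and strictly decreasing in n, so the supremum is attained at n = 1: d_1 = 16/(1 + 9) = 8/5. Hence ||M|| = 8/5.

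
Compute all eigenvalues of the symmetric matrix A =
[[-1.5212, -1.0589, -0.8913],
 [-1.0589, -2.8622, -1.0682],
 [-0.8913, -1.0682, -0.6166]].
sigma(A) ≈ {-4, -1, 0}

A is real symmetric, so its spectrum consists of real eigenvalues. Expanding the characteristic polynomial of the displayed matrix gives
  det(λ I - A) = p(λ) = λ^3 + (5)λ^2 + (4)λ + (0).
Solving p(λ) = 0 yields eigenvalues ≈ -4, -1, 0. (A is shown rounded to 4 decimals, so these recover the underlying integer eigenvalues to within that precision.)
Verification: the trace of A = -5 equals the sum of eigenvalues -5, and det(A) ≈ -0.0001 matches the eigenvalue product 0.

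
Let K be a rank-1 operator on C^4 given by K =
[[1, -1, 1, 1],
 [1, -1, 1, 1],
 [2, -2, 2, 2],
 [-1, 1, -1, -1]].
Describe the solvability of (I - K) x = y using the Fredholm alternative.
(I - K) is singular (det(I - K) = 0, i.e. 1 ∈ sigma(K)). (I - K) x = y is solvable iff y ⊥ ker((I - K)^*) = span{(1, -1, 1, 1)}, i.e. iff y_1 - y_2 + y_3 + y_4 = 0. When solvable, the solutions are x = y + c·(1, 1, 2, -1), c arbitrary (ker(I - K) = span{(1, 1, 2, -1)}, dimension 1).

K has rank 1, so it is an outer product K = u v^T: every row of K is a multiple of one row vector. Reading off the entries, u = (1, 1, 2, -1) and v = (1, -1, 1, 1) (row i of K equals u_i·v^T). A rank-one matrix u v^T satisfies K u = u (v·u) and kills the (3)-dimensional subspace v^⊥, so its characteristic polynomial is lambda^3 (lambda - v·u) with v·u = tr K = 1. Hence the eigenvalues of I - K are 1 (multiplicity 3) and 1 - (1) = 0, so det(I - K) = 0. (Direct check: I - K =
[[0, 1, -1, -1],
 [-1, 2, -1, -1],
 [-2, 2, -1, -2],
 [1, -1, 1, 2]]
has determinant 0.) So 1 is an eigenvalue of K and (I - K) is not invertible. The finite-dimensional Fredholm alternative says: either (I - K) is invertible, or ker(I - K) ≠ {0} and then range(I - K) = ker((I - K)^*)^⊥, with dim ker(I - K) = dim ker((I - K)^*). We are in the second case, so we need both kernels. Kernel of I - K: (I - K) u = u - u (v·u) = u - u = 0, so ker(I - K) = span{u} = span{(1, 1, 2, -1)} (it is exactly 1-dimensional because rank(I - K) = 3). Kernel of the adjoint: K is real, so (I - K)^* = I - K^T = I - v u^T, and (I - v u^T) v = v - v (u·v) = 0; hence ker((I - K)^*) = span{v} = span{(1, -1, 1, 1)}. Therefore (I - K) x = y is solvable iff <y, v> = 0, i.e. iff y_1 - y_2 + y_3 + y_4 = 0. When this holds, K y = u (v·y) = 0, so (I - K) y = y and x = y is a particular solution; the full solution set is the line x = y + c·u = y + c·(1, 1, 2, -1), c ∈ C.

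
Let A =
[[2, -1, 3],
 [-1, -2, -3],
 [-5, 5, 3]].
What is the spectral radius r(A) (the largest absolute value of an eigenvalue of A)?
r(A) ≈ 5.6003

The eigenvalues of A are the roots of its characteristic polynomial. With M = A (coefficients from the trace, the sum of principal 2x2 minors, and det A):
  p(λ) = det(λ I - M) = λ^3 - 3λ^2 + 25λ + 45.
No integer candidate from the rational root theorem (±divisors of 45) is a root, so the roots are irrational. The cubic discriminant is Δ = -167440 < 0, so there is one real root and a complex-conjugate pair. p(-2) = -25 and p(-1) = 16 have opposite signs, so a root lies in (-2, -1); Newton's method refines it to λ ≈ -1.4348. Dividing out (λ - (-1.4348)) leaves approximately λ^2 - 4.4348λ + 31.3631. For λ^2 - 4.4348λ + 31.3631 the discriminant is -105.7849. It is negative, so the remaining roots are the complex-conjugate pair λ ≈ 2.2174 ± 5.1426i. Their product equals the constant term, so |λ|^2 ≈ 31.3631 and |λ| ≈ 5.6003.
Thus the eigenvalues (to 4 decimals) are -1.4348 (modulus 1.4348); 2.2174 ± 5.1426i (modulus 5.6003). The spectral radius is the largest modulus: r(A) ≈ 5.6003. (Cross-check: r(A) ≤ ||A||_2 ≈ 7.9517; equality holds whenever A is normal, though it can also hold for some non-normal A.)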